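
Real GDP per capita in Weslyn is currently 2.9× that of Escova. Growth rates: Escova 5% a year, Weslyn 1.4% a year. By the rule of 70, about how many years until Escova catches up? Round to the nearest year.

Escova gains on Weslyn at 5% − 1.4% = 3.6 points a year.
At that relative rate the gap halves every 70/3.6 ≈ 19.44 years.
A 2.9× gap takes log₂(2.9) ≈ 1.54 halvings to close: 1.54 × 19.44 ≈ 30 years.

approximately 30 years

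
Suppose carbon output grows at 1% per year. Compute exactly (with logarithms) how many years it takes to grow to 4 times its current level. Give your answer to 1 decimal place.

t = ln(4) / ln(1 + 0.01) = 1.3863 / 0.009950 ≈ 139.33.

139.3 years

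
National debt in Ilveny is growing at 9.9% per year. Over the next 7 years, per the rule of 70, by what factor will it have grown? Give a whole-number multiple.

Doubling time ≈ 70/9.9 = 7.07 years.
7/7.07 ≈ 1 doubling, so about 2^1 = 2×.

approximately 2 times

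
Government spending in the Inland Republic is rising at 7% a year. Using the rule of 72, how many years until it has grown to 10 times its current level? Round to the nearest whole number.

At 7% it doubles every 72/7 ≈ 10.29 years.
Reaching 10× takes log₂(10) ≈ 3.32 doublings.
3.32 × 10.29 ≈ 34 years.

around 34 years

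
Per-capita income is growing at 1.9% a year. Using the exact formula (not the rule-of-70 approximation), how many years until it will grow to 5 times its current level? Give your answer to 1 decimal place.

t = ln(5) / ln(1 + 0.019) = 1.6094 / 0.018822 ≈ 85.51.

85.5 years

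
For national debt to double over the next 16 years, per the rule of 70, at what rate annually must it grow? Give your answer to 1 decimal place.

70 / 16 ≈ 4.38, so about 4.4% annually.

approximately 4.4%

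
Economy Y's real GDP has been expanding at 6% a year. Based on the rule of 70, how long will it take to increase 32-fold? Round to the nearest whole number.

roughly 58 years

One doubling takes 70/6 = 11.67 years.
32 = 2^5, so 5 doublings → 58 years.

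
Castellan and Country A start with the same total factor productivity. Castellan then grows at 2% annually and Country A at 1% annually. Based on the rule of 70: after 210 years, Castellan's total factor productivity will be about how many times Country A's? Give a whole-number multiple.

8 times

Only the 1-point difference matters.
70/1 ≈ 70.00 years per doubling of the ratio; 210 years gives 3.00 doublings, so ≈ 8×.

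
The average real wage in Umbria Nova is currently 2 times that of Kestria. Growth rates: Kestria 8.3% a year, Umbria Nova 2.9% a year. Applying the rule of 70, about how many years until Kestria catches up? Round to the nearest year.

about 13 years

Kestria gains on Umbria Nova at 8.3% − 2.9% = 5.4 points a year.
At that relative rate the gap halves every 70/5.4 ≈ 12.96 years.
A 2 times gap closes after 1 halving: 1 × 12.96 ≈ 13 years.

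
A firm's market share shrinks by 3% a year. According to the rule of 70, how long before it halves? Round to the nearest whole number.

The rule works in reverse for decay: 70/3 ≈ 23.33 years to halve.

23 years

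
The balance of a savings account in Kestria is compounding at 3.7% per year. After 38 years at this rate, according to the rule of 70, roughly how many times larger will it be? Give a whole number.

At 3.7% one doubling takes ≈ 18.92 years; 38 years is 2 of them, so ×4.

4 times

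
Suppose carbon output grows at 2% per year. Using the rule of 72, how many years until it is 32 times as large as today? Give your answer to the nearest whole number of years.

Doubling time ≈ 72/2 = 36.00 years.
32× is 5 doublings, so 5 × 36.00 ≈ 180 years.

≈ 180 years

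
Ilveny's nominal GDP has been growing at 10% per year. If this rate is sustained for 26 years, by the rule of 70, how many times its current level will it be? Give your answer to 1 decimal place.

Doubling time ≈ 70/10 = 7.00 years.
26 years / 7.00 ≈ 3.71 doublings → factor 2^3.71 ≈ 13.1.

13.1 times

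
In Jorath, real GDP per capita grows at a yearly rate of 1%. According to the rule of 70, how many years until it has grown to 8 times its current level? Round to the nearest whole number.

≈ 210 years

Doubling time ≈ 70/1 = 70.00 years.
8× is 3 doublings, so 3 × 70.00 ≈ 210 years.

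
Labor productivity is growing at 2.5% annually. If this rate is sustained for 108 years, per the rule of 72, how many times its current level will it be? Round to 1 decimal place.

approximately 13.5 times

Doubles every ≈ 28.80 years (72/2.5).
108 years is 3.75 doublings; 2^3.75 ≈ 13.5×.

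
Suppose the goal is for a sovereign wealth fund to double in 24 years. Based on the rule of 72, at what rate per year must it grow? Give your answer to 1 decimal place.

72 / 24 ≈ 3.00, so about 3.0% per year.

3.0%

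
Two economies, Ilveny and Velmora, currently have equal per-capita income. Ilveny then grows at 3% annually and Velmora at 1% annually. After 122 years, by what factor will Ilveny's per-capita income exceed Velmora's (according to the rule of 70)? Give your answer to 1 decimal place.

11.2 times

Rate gap = 3% − 1% = 2 points.
The ratio doubles every 70/2 ≈ 35.00 years.
122/35.00 ≈ 3.49 doublings → ratio ≈ 2^3.49 ≈ 11.2.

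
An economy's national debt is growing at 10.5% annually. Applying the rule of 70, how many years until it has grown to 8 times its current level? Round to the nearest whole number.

Doubling time ≈ 70/10.5 = 6.67 years.
Getting to 8× needs 3 doublings: 3 × 6.67 ≈ 20 years.

roughly 20 years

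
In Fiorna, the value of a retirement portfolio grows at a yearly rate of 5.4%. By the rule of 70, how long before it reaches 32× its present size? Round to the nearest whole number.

about 65 years

Doubling time ≈ 70/5.4 = 12.96 years.
32× is 5 doublings, so 5 × 12.96 ≈ 65 years.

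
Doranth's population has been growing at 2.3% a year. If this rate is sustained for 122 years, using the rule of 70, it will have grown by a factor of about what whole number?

Doubling time ≈ 70/2.3 = 30.43 years.
122/30.43 ≈ 4 doublings, so about 2^4 = 16×.

about 16 times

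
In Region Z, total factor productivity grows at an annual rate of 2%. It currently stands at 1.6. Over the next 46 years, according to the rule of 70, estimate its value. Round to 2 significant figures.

It doubles every 70/2 ≈ 35.00 years, so 46 years is 1.31 doublings.
2^1.31 ≈ 2.48; 1.6 × 2.48 ≈ 4.0.

4.0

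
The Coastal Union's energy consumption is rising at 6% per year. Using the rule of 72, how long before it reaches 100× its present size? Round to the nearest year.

Doubling time ≈ 72/6 = 12.00 years.
100× is log₂ 100 ≈ 6.64 doublings, so ≈ 6.64 × 12.00 = 80 years.

≈ 80 years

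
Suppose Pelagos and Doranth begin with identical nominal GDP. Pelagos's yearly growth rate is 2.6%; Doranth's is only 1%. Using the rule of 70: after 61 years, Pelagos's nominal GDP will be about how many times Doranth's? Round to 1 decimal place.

around 2.6 times

Rate gap = 2.6% − 1% = 1.6 points.
The ratio doubles every 70/1.6 ≈ 43.75 years.
61/43.75 ≈ 1.39 doublings → ratio ≈ 2^1.39 ≈ 2.6.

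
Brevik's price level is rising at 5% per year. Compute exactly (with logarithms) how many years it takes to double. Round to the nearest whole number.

14 years

t = ln(2) / ln(1 + 0.05) = 0.6931 / 0.048790 ≈ 14.21.
≈ 14 years.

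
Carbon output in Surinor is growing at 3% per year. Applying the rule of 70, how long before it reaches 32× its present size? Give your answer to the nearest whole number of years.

Doubling time ≈ 70/3 = 23.33 years.
32 = 2^5, so 5 doublings → 117 years.

≈ 117 years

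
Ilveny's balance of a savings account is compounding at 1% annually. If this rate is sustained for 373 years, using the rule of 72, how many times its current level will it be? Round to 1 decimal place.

Doubles every ≈ 72.00 years (72/1).
373 years is 5.18 doublings; 2^5.18 ≈ 36.3×.

≈ 36.3 times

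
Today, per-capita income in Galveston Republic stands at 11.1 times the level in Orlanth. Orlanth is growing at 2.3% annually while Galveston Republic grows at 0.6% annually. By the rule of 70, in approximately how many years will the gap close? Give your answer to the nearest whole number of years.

roughly 143 years

What matters is the difference: 1.7 pp.
Rule of 70 on the gap: the ratio halves every 70/1.7 ≈ 41.18 years.
An 11.1 times gap takes log₂(11.1) ≈ 3.47 halvings to close: 3.47 × 41.18 ≈ 143 years.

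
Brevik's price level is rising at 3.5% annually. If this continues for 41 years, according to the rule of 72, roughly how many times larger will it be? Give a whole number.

about 4 times

72/3.5 ≈ 20.57 years per doubling.
41 years fits 2 doublings: 2^2 = 4.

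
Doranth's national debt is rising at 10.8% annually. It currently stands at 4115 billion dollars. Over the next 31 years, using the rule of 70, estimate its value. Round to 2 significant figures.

Doubling time ≈ 70/10.8 = 6.48 years.
31 years is 31/6.48 ≈ 4.78 doublings, a factor of 2^4.78 ≈ 27.47.
4115 × 27.47 ≈ 110000 billion dollars.

around 110000 billion dollars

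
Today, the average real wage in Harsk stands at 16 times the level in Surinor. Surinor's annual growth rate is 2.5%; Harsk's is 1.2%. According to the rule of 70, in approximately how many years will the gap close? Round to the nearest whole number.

Surinor gains on Harsk at 2.5% − 1.2% = 1.3 points a year.
At that relative rate the gap halves every 70/1.3 ≈ 53.85 years.
A 16 times gap closes after 4 halvings: 4 × 53.85 ≈ 215 years.

roughly 215 years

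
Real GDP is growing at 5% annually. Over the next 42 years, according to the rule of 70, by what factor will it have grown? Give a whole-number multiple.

roughly 8 times

Doubling time ≈ 70/5 = 14.00 years.
42/14.00 ≈ 3 doublings, so about 2^3 = 8×.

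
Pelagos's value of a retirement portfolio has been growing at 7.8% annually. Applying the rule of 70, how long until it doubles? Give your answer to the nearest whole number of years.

70/7.8 ≈ 8.97, so it doubles roughly every 9 years.

around 9 years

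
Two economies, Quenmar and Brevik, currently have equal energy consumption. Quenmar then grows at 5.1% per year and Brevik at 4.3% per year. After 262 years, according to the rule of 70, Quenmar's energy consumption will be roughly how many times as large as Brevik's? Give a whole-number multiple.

Quenmar pulls ahead at 0.8 pp per year, so the ratio doubles every 70/0.8 ≈ 87.50 years.
In 262 years that's 2.99 doublings: 2^2.99 ≈ 8.

8 times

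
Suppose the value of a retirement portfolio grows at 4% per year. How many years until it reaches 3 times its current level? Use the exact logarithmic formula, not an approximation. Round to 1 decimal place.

28.0 years

t = ln(3) / ln(1 + 0.04) = 1.0986 / 0.039221 ≈ 28.01.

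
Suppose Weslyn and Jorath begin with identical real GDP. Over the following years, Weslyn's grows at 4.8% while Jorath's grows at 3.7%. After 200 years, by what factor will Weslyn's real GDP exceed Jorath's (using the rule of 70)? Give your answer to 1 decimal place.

Rate gap = 4.8% − 3.7% = 1.1 points.
The ratio doubles every 70/1.1 ≈ 63.64 years.
200/63.64 ≈ 3.14 doublings → ratio ≈ 2^3.14 ≈ 8.8.

approximately 8.8 times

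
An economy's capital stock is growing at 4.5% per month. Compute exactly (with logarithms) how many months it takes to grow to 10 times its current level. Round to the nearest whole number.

t = ln(10) / ln(1 + 0.045) = 2.3026 / 0.044017 ≈ 52.31.
≈ 52 months.

52 months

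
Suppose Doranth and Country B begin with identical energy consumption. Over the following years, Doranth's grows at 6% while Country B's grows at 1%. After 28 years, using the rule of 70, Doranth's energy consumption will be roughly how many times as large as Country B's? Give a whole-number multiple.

about 4 times

Rate gap = 6% − 1% = 5 points.
The ratio doubles every 70/5 ≈ 14.00 years.
28/14.00 ≈ 2.00 doublings → ratio ≈ 2^2.00 ≈ 4.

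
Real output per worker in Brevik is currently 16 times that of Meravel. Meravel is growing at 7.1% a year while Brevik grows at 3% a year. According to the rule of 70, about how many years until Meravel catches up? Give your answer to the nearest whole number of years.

68 years

The growth-rate gap is 7.1% − 3% = 4.1 percentage points.
So the ratio between them halves every 70/4.1 ≈ 17.07 years.
A 16 times gap closes after 4 halvings: 4 × 17.07 ≈ 68 years.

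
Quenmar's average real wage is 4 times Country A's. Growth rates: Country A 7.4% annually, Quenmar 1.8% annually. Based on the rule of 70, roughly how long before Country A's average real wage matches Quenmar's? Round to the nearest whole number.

What matters is the difference: 5.6 pp.
Rule of 70 on the gap: the ratio halves every 70/5.6 ≈ 12.50 years.
A 4 times gap closes after 2 halvings: 2 × 12.50 ≈ 25 years.

25 years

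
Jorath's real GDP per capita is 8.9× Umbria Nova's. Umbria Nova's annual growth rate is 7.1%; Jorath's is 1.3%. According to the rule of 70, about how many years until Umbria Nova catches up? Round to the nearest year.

The growth-rate gap is 7.1% − 1.3% = 5.8 percentage points.
So the ratio between them halves every 70/5.8 ≈ 12.07 years.
An 8.9× gap takes log₂(8.9) ≈ 3.15 halvings to close: 3.15 × 12.07 ≈ 38 years.

around 38 years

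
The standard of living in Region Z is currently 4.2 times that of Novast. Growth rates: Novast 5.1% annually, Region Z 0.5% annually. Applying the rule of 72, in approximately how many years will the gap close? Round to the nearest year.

Novast gains on Region Z at 5.1% − 0.5% = 4.6 points a year.
At that relative rate the gap halves every 72/4.6 ≈ 15.65 years.
A 4.2 times gap takes log₂(4.2) ≈ 2.07 halvings to close: 2.07 × 15.65 ≈ 32 years.

about 32 years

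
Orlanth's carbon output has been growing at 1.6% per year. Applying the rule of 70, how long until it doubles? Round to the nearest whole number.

about 44 years

At 1.6%, doubling takes about 70/1.6 = 43.75 years.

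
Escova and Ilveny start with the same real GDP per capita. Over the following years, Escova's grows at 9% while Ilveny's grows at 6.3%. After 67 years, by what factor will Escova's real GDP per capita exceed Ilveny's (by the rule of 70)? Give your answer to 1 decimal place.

Only the 2.7-point difference matters.
70/2.7 ≈ 25.93 years per doubling of the ratio; 67 years gives 2.58 doublings, so ≈ 6.0×.

6.0 times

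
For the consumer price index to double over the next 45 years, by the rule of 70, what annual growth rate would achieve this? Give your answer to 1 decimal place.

approximately 1.6%

70 / 45 ≈ 1.56, so about 1.6% annually.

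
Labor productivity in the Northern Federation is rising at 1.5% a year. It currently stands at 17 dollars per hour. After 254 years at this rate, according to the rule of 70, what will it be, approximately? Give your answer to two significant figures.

740 dollars per hour

Doubling time ≈ 70/1.5 = 46.67 years.
254 years is 254/46.67 ≈ 5.44 doublings, a factor of 2^5.44 ≈ 43.41.
17 × 43.41 ≈ 740 dollars per hour.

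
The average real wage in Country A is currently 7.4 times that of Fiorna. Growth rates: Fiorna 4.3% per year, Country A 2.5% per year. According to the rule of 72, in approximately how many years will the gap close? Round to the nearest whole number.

Fiorna gains on Country A at 4.3% − 2.5% = 1.8 points a year.
At that relative rate the gap halves every 72/1.8 ≈ 40.00 years.
A 7.4 times gap takes log₂(7.4) ≈ 2.89 halvings to close: 2.89 × 40.00 ≈ 116 years.

approximately 116 years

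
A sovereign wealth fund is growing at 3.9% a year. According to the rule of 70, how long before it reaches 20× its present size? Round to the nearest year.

about 78 years

At 3.9% it doubles every 70/3.9 ≈ 17.95 years.
Reaching 20× takes log₂(20) ≈ 4.32 doublings.
4.32 × 17.95 ≈ 78 years.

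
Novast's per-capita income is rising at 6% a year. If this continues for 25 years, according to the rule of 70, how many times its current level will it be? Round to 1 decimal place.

4.4 times

Doubling time ≈ 70/6 = 11.67 years.
25 years / 11.67 ≈ 2.14 doublings → factor 2^2.14 ≈ 4.4.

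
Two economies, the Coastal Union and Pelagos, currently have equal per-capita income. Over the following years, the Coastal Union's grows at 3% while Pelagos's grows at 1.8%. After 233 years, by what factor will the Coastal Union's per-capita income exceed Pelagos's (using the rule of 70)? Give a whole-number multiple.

Rate gap = 3% − 1.8% = 1.2 points.
The ratio doubles every 70/1.2 ≈ 58.33 years.
233/58.33 ≈ 3.99 doublings → ratio ≈ 2^3.99 ≈ 16.

about 16 times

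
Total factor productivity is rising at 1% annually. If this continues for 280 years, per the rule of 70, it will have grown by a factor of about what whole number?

roughly 16 times

Doubling time ≈ 70/1 = 70.00 years.
280/70.00 ≈ 4 doublings, so about 2^4 = 16×.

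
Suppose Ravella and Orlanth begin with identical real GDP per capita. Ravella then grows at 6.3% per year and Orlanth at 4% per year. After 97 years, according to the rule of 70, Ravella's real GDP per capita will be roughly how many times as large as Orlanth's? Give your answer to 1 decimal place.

around 9.1 times

Ravella pulls ahead at 2.3 pp per year, so the ratio doubles every 70/2.3 ≈ 30.43 years.
In 97 years that's 3.19 doublings: 2^3.19 ≈ 9.1.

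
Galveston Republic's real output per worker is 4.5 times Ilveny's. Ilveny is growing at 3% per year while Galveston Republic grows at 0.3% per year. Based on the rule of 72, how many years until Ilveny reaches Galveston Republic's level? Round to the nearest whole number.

about 58 years

What matters is the difference: 2.7 pp.
Rule of 72 on the gap: the ratio halves every 72/2.7 ≈ 26.67 years.
A 4.5 times gap takes log₂(4.5) ≈ 2.17 halvings to close: 2.17 × 26.67 ≈ 58 years.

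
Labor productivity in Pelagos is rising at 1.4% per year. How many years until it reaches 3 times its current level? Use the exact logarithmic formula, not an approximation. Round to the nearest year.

79 years

t = ln(3) / ln(1 + 0.014) = 1.0986 / 0.013903 ≈ 79.02.
≈ 79 years.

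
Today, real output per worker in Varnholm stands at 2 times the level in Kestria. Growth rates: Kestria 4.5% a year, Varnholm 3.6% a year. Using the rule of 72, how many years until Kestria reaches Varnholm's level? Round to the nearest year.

around 80 years

The growth-rate gap is 4.5% − 3.6% = 0.9 percentage points.
So the ratio between them halves every 72/0.9 ≈ 80.00 years.
A 2 times gap closes after 1 halving: 1 × 80.00 ≈ 80 years.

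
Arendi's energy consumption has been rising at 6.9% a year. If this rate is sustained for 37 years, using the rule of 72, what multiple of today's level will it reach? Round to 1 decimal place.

around 11.7 times

Doubles every ≈ 10.43 years (72/6.9).
37 years is 3.55 doublings; 2^3.55 ≈ 11.7×.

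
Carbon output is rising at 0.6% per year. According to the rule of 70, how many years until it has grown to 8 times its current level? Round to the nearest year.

roughly 350 years

One doubling takes 70/0.6 = 116.67 years.
8× is 3 doublings, so 3 × 116.67 ≈ 350 years.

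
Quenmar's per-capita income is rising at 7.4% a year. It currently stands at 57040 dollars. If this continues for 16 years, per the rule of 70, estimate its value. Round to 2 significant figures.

around 180000 dollars

It doubles every 70/7.4 ≈ 9.46 years, so 16 years is 1.69 doublings.
2^1.69 ≈ 3.23; 57040 × 3.23 ≈ 180000 dollars.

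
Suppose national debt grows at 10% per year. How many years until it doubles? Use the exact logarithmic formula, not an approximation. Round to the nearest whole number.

t = ln(2) / ln(1 + 0.1) = 0.6931 / 0.095310 ≈ 7.27.
≈ 7 years.

7 years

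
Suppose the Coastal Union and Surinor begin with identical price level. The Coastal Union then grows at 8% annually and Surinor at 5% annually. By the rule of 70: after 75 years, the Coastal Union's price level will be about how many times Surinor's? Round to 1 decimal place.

Only the 3-point difference matters.
70/3 ≈ 23.33 years per doubling of the ratio; 75 years gives 3.21 doublings, so ≈ 9.3×.

≈ 9.3 times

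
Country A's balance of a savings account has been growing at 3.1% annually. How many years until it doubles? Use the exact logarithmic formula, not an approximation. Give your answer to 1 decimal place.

t = ln(2) / ln(1 + 0.031) = 0.6931 / 0.030529 ≈ 22.70.

22.7 years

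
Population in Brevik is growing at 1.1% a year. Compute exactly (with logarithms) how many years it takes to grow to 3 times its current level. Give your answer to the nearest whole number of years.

t = ln(3) / ln(1 + 0.011) = 1.0986 / 0.010940 ≈ 100.42.
≈ 100 years.

100 years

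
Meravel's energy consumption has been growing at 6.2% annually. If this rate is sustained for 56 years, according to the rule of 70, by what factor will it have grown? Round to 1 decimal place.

roughly 31.1 times

Doubling time ≈ 70/6.2 = 11.29 years.
56 years / 11.29 ≈ 4.96 doublings → factor 2^4.96 ≈ 31.1.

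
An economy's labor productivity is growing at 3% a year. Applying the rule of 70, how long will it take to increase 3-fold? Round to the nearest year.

approximately 37 years

One doubling takes 70/3 = 23.33 years.
Reaching 3× takes log₂(3) ≈ 1.58 doublings.
1.58 × 23.33 ≈ 37 years.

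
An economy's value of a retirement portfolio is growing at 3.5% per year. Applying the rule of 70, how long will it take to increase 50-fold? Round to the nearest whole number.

Doubling time ≈ 70/3.5 = 20.00 years.
50× is log₂ 50 ≈ 5.64 doublings, so ≈ 5.64 × 20.00 = 113 years.

approximately 113 years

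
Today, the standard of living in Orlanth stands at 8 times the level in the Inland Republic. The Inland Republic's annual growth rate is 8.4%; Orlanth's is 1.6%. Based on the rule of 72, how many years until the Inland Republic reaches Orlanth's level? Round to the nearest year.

What matters is the difference: 6.8 pp.
Rule of 72 on the gap: the ratio halves every 72/6.8 ≈ 10.59 years.
An 8 times gap closes after 3 halvings: 3 × 10.59 ≈ 32 years.

≈ 32 years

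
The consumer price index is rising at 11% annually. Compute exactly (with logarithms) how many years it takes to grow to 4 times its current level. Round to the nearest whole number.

13 years

t = ln(4) / ln(1 + 0.11) = 1.3863 / 0.104360 ≈ 13.28.
≈ 13 years.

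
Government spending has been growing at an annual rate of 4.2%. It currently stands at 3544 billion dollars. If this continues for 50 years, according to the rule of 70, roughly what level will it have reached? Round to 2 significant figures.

around 28000 billion dollars

It doubles every 70/4.2 ≈ 16.67 years, so 50 years is 3.00 doublings.
2^3.00 ≈ 8.00; 3544 × 8.00 ≈ 28000 billion dollars.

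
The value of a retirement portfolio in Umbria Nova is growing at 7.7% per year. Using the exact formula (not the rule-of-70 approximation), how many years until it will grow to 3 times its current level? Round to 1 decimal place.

t = ln(3) / ln(1 + 0.077) = 1.0986 / 0.074179 ≈ 14.81.

14.8 years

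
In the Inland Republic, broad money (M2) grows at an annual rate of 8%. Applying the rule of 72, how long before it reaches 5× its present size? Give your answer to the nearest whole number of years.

One doubling takes 72/8 = 9.00 years.
Reaching 5× takes log₂(5) ≈ 2.32 doublings.
2.32 × 9.00 ≈ 21 years.

≈ 21 years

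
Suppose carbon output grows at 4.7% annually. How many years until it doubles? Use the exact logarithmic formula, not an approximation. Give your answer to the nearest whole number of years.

t = ln(2) / ln(1 + 0.047) = 0.6931 / 0.045929 ≈ 15.09.
≈ 15 years.

15 years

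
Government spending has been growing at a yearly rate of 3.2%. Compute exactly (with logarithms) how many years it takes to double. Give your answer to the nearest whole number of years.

t = ln(2) / ln(1 + 0.032) = 0.6931 / 0.031499 ≈ 22.00.
≈ 22 years.

22 years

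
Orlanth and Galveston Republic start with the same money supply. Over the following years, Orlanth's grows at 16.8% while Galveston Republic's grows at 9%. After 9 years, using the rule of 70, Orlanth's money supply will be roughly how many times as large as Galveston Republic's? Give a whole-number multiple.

Rate gap = 16.8% − 9% = 7.8 points.
The ratio doubles every 70/7.8 ≈ 8.97 years.
9/8.97 ≈ 1.00 doublings → ratio ≈ 2^1.00 ≈ 2.

approximately 2 times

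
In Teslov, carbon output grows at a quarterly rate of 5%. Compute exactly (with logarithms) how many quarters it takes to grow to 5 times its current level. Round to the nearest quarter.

t = ln(5) / ln(1 + 0.05) = 1.6094 / 0.048790 ≈ 32.99.
≈ 33 quarters.

33 quarters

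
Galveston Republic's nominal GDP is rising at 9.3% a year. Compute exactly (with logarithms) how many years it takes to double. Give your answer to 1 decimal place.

7.8 years

t = ln(2) / ln(1 + 0.093) = 0.6931 / 0.088926 ≈ 7.79.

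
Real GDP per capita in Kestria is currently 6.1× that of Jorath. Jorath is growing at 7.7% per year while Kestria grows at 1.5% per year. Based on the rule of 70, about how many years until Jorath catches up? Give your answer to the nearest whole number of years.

around 29 years

The growth-rate gap is 7.7% − 1.5% = 6.2 percentage points.
So the ratio between them halves every 70/6.2 ≈ 11.29 years.
A 6.1× gap takes log₂(6.1) ≈ 2.61 halvings to close: 2.61 × 11.29 ≈ 29 years.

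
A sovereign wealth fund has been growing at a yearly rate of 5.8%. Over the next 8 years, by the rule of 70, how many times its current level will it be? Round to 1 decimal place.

1.6 times

Doubling time ≈ 70/5.8 = 12.07 years.
8 years / 12.07 ≈ 0.66 doublings → factor 2^0.66 ≈ 1.6.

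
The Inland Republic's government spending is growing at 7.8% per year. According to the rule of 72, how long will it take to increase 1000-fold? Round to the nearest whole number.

≈ 92 years

At 7.8% it doubles every 72/7.8 ≈ 9.23 years.
1000× is log₂ 1000 ≈ 9.97 doublings, so ≈ 9.97 × 9.23 = 92 years.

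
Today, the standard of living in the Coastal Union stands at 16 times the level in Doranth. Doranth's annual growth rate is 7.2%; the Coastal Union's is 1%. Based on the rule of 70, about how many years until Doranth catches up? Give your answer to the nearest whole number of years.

around 45 years

Doranth gains on the Coastal Union at 7.2% − 1% = 6.2 points a year.
At that relative rate the gap halves every 70/6.2 ≈ 11.29 years.
A 16 times gap closes after 4 halvings: 4 × 11.29 ≈ 45 years.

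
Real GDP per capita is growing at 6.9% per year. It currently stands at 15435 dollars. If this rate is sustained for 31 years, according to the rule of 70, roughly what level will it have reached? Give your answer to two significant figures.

It doubles every 70/6.9 ≈ 10.14 years, so 31 years is 3.06 doublings.
2^3.06 ≈ 8.34; 15435 × 8.34 ≈ 130000 dollars.

≈ 130000 dollars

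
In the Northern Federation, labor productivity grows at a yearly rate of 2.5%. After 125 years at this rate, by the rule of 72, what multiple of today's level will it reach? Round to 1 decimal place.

Doubles every ≈ 28.80 years (72/2.5).
125 years is 4.34 doublings; 2^4.34 ≈ 20.3×.

roughly 20.3 times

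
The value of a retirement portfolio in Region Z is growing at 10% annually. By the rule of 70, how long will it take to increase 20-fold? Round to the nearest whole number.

roughly 30 years

One doubling takes 70/10 = 7.00 years.
20× is log₂ 20 ≈ 4.32 doublings, so ≈ 4.32 × 7.00 = 30 years.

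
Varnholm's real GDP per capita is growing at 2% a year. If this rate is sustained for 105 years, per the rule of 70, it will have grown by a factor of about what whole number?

At 2% one doubling takes ≈ 35.00 years; 105 years is 3 of them, so ×8.

roughly 8 times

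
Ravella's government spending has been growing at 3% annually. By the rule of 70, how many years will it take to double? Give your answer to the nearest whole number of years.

70/3 ≈ 23.33, so it doubles roughly every 23 years.

about 23 years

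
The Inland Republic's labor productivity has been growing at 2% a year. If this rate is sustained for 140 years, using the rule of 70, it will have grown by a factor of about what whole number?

roughly 16 times

70/2 ≈ 35.00 years per doubling.
140 years fits 4 doublings: 2^4 = 16.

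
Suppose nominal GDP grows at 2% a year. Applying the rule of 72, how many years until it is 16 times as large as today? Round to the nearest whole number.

about 144 years

One doubling takes 72/2 = 36.00 years.
Getting to 16× needs 4 doublings: 4 × 36.00 ≈ 144 years.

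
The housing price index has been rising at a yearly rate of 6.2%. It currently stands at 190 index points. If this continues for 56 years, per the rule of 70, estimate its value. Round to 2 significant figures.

roughly 5900 index points

It doubles every 70/6.2 ≈ 11.29 years, so 56 years is 4.96 doublings.
2^4.96 ≈ 31.12; 190 × 31.12 ≈ 5900 index points.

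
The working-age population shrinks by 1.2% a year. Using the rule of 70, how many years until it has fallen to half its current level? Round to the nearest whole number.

≈ 58 years

The rule works in reverse for decay: 70/1.2 ≈ 58.33 years to halve.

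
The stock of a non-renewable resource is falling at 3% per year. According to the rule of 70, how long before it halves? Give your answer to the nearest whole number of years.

Falling at 3%, it halves about every 70/3 = 23.33 years.

around 23 years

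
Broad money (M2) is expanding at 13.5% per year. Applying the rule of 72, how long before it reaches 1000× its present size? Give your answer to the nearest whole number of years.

Doubling time ≈ 72/13.5 = 5.33 years.
1000× is log₂ 1000 ≈ 9.97 doublings, so ≈ 9.97 × 5.33 = 53 years.

about 53 years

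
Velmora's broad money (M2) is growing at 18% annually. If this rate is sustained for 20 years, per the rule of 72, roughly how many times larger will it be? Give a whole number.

approximately 32 times

At 18% one doubling takes ≈ 4.00 years; 20 years is 5 of them, so ×32.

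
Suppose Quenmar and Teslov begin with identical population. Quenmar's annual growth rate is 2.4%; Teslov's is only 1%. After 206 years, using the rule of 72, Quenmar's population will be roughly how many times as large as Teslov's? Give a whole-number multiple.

Quenmar pulls ahead at 1.4 pp per year, so the ratio doubles every 72/1.4 ≈ 51.43 years.
In 206 years that's 4.01 doublings: 2^4.01 ≈ 16.

approximately 16 times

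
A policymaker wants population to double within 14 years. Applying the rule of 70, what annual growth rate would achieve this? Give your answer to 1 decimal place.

70 / 14 ≈ 5.00, so about 5.0% a year.

5.0%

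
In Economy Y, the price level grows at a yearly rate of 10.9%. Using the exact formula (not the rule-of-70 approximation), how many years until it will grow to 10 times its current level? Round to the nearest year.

22 years

t = ln(10) / ln(1 + 0.109) = 2.3026 / 0.103459 ≈ 22.26.
≈ 22 years.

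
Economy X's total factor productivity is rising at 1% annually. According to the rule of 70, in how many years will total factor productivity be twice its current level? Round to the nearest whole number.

Doubling time ≈ 70 / 1 = 70.00 years.

≈ 70 years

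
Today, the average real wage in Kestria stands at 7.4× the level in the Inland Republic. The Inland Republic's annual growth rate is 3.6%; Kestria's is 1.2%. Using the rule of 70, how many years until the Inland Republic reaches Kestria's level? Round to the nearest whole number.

approximately 84 years

What matters is the difference: 2.4 pp.
Rule of 70 on the gap: the ratio halves every 70/2.4 ≈ 29.17 years.
A 7.4× gap takes log₂(7.4) ≈ 2.89 halvings to close: 2.89 × 29.17 ≈ 84 years.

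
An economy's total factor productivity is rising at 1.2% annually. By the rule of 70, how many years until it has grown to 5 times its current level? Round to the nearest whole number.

At 1.2% it doubles every 70/1.2 ≈ 58.33 years.
5× is log₂ 5 ≈ 2.32 doublings, so ≈ 2.32 × 58.33 = 135 years.

around 135 years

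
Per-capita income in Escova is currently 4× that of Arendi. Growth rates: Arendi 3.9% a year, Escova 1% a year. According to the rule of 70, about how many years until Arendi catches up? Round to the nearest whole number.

What matters is the difference: 2.9 pp.
Rule of 70 on the gap: the ratio halves every 70/2.9 ≈ 24.14 years.
A 4× gap closes after 2 halvings: 2 × 24.14 ≈ 48 years.

roughly 48 years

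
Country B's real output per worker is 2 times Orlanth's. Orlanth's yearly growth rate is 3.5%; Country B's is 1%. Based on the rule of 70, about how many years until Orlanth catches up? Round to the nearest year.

28 years

What matters is the difference: 2.5 pp.
Rule of 70 on the gap: the ratio halves every 70/2.5 ≈ 28.00 years.
A 2 times gap closes after 1 halving: 1 × 28.00 ≈ 28 years.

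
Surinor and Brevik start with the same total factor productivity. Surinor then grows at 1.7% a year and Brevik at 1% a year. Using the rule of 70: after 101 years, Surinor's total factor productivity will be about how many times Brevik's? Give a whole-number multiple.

Only the 0.7-point difference matters.
70/0.7 ≈ 100.00 years per doubling of the ratio; 101 years gives 1.01 doublings, so ≈ 2×.

roughly 2 times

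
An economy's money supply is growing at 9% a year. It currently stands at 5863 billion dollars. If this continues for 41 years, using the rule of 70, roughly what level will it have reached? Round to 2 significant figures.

about 230000 billion dollars

It doubles every 70/9 ≈ 7.78 years, so 41 years is 5.27 doublings.
2^5.27 ≈ 38.59; 5863 × 38.59 ≈ 230000 billion dollars.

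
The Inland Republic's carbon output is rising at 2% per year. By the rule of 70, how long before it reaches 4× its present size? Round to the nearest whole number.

roughly 70 years

At 2% it doubles every 70/2 ≈ 35.00 years.
4 = 2^2, so 2 doublings → 70 years.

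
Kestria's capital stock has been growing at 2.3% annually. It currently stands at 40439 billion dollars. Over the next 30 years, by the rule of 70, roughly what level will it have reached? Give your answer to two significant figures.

roughly 80000 billion dollars

It doubles every 70/2.3 ≈ 30.43 years, so 30 years is 0.99 doublings.
2^0.99 ≈ 1.99; 40439 × 1.99 ≈ 80000 billion dollars.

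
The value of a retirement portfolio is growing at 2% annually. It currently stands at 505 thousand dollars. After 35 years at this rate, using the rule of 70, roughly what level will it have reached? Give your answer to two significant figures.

about 1000 thousand dollars

It doubles every 70/2 ≈ 35.00 years, so 35 years is 1.00 doublings.
2^1.00 ≈ 2.00; 505 × 2.00 ≈ 1000 thousand dollars.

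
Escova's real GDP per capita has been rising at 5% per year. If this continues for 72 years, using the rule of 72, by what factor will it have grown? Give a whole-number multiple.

72/5 ≈ 14.40 years per doubling.
72 years fits 5 doublings: 2^5 = 32.

about 32 times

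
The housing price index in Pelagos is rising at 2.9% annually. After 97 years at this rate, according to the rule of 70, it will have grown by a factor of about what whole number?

roughly 16 times

At 2.9% one doubling takes ≈ 24.14 years; 97 years is 4 of them, so ×16.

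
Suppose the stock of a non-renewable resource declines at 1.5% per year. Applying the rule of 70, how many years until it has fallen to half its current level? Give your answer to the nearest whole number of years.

around 47 years

Halving time ≈ 70 / 1.5 = 46.67 → 47 years.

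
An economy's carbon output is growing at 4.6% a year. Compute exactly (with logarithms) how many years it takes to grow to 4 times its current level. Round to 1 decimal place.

t = ln(4) / ln(1 + 0.046) = 1.3863 / 0.044973 ≈ 30.83.

30.8 years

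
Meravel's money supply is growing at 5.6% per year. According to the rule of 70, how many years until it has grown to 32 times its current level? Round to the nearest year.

63 years

Doubling time ≈ 70/5.6 = 12.50 years.
32× is 5 doublings, so 5 × 12.50 ≈ 63 years.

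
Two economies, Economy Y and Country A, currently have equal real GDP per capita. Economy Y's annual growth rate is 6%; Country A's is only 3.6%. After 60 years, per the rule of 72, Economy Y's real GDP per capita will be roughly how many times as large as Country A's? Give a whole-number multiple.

Only the 2.4-point difference matters.
72/2.4 ≈ 30.00 years per doubling of the ratio; 60 years gives 2.00 doublings, so ≈ 4×.

about 4 times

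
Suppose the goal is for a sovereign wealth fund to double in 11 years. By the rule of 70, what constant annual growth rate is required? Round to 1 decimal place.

70 / 11 ≈ 6.36, so about 6.4% a year.

≈ 6.4% a year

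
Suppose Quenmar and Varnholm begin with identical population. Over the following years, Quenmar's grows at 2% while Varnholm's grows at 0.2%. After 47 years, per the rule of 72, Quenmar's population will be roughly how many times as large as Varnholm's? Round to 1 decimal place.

Quenmar pulls ahead at 1.8 pp per year, so the ratio doubles every 72/1.8 ≈ 40.00 years.
In 47 years that's 1.18 doublings: 2^1.18 ≈ 2.3.

about 2.3 times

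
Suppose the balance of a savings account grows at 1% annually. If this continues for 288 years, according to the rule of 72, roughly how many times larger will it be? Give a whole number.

At 1% one doubling takes ≈ 72.00 years; 288 years is 4 of them, so ×16.

≈ 16 times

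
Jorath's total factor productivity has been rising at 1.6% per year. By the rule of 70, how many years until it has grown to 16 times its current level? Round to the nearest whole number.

approximately 175 years

At 1.6% it doubles every 70/1.6 ≈ 43.75 years.
16 = 2^4, so 4 doublings → 175 years.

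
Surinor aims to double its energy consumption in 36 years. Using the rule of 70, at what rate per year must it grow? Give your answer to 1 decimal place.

roughly 1.9%

70 / 36 ≈ 1.94, so about 1.9% per year.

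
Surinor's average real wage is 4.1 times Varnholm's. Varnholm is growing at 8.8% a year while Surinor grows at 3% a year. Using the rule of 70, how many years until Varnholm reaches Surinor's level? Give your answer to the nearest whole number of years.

≈ 25 years

Varnholm gains on Surinor at 8.8% − 3% = 5.8 points a year.
At that relative rate the gap halves every 70/5.8 ≈ 12.07 years.
A 4.1 times gap takes log₂(4.1) ≈ 2.04 halvings to close: 2.04 × 12.07 ≈ 25 years.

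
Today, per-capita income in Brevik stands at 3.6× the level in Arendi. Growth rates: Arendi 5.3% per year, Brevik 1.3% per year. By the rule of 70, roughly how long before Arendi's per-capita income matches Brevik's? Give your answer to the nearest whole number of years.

≈ 32 years

Arendi gains on Brevik at 5.3% − 1.3% = 4 points a year.
At that relative rate the gap halves every 70/4 ≈ 17.50 years.
A 3.6× gap takes log₂(3.6) ≈ 1.85 halvings to close: 1.85 × 17.50 ≈ 32 years.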